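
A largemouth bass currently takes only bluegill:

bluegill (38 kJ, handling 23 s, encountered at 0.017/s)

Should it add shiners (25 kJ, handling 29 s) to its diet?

Yes

Current rate: (0.017×38)/(1 + 0.017×23) = 0.4644 kJ/s.
shiners: E/h = 25/29 = 0.8621 kJ/s.
Since 0.8621 > R, including shiners increases the long-run rate.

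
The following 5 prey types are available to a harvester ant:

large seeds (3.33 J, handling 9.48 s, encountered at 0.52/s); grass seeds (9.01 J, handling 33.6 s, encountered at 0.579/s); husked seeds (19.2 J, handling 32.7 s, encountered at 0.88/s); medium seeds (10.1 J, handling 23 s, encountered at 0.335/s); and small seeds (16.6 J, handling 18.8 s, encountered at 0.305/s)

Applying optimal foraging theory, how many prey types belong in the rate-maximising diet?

1

Profitabilities (E/h, J/s): small seeds 0.883, husked seeds 0.587, medium seeds 0.439, large seeds 0.351, grass seeds 0.268. Add prey in this order while the next type's profitability exceeds the intake rate on those already taken.
Rate on top 1: 0.7519. husked seeds: 0.587 < 0.7519 → exclude; stop.
Optimal diet: small seeds — 1 of 5 types.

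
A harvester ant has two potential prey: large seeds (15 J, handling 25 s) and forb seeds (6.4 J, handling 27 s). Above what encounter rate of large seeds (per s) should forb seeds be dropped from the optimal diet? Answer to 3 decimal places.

0.026 per s

Drop forb seeds once their profitability E₂/h₂ falls below the rate achievable on large seeds alone: E₂/h₂ = λE₁/(1 + λh₁).
Solve for λ: λE₁h₂ = E₂(1 + λh₁) → λ(E₁h₂ − E₂h₁) = E₂ → λ = E₂/(E₁h₂ − E₂h₁).
λ = 6.4/(15×27 − 6.4×25) = 6.4/245 = 0.02612 per s.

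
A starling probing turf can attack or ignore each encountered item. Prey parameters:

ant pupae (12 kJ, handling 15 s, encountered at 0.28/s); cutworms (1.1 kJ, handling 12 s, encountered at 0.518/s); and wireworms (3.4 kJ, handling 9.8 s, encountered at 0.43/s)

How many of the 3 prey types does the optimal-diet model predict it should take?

1

E/h in descending order: ant pupae 0.8, wireworms 0.347, cutworms 0.0917 kJ/s. The optimal diet is the largest prefix of this list for which every included type satisfies E_i/h_i > R on the types above it.
Rate on top 1: 0.6462. wireworms: 0.347 < 0.6462 → exclude; stop.
Optimal diet: ant pupae — 1 of 3 types.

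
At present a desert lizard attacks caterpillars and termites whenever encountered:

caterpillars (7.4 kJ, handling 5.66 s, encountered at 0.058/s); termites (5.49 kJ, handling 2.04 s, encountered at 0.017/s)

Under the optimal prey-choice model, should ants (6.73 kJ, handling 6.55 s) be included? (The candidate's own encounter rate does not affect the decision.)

Yes

Intake rate on the current diet: R = (0.058×7.4 + 0.017×5.49) / (1 + 0.058×5.66 + 0.017×2.04) = 0.5225/1.363 = 0.3834 kJ/s.
Profitability of ants: 6.73/6.55 = 1.027 kJ/s.
Since 1.027 > R, including ants increases the long-run rate.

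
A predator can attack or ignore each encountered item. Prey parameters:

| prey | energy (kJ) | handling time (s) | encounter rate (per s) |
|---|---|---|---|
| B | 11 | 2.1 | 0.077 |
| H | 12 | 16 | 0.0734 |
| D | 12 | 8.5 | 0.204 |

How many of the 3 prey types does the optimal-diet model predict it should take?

2

Rank by E/h (kJ/s): B 5.24, D 1.41, H 0.75. Include each in turn until the next type's E/h falls below the running intake rate.
Rate on top 1: 0.7291. D: 1.41 > 0.7291 → include.
Rate on top 2: 1.138. H: 0.75 < 1.138 → exclude; stop.
Optimal diet: B, D — 2 of 3 types.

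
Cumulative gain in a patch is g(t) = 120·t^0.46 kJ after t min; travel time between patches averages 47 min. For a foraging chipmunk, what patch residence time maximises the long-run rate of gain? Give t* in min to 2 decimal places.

40.04 min

Maximise g(t)/(T+t): set derivative to zero → g'(t)(T+t) = g(t).
g'(t) = 0.46·120·t^-0.54. Setting 0.46·120·t^-0.54 = 120·t^0.46/(47+t) gives 0.46(47+t) = t, so 0.54·t = 0.46×47.
t* = 0.46×47/0.54 = 40.04 min.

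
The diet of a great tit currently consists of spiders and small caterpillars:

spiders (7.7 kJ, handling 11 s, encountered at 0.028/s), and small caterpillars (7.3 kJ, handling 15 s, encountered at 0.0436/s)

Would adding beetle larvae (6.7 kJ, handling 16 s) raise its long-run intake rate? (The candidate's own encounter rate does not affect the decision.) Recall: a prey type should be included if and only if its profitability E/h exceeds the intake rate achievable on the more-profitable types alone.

Yes

Intake rate on the current diet: R = (0.028×7.7 + 0.0436×7.3) / (1 + 0.028×11 + 0.0436×15) = 0.5339/1.962 = 0.2721 kJ/s.
Profitability of beetle larvae: 6.7/16 = 0.4188 kJ/s.
Since 0.4188 > R, including beetle larvae increases the long-run rate.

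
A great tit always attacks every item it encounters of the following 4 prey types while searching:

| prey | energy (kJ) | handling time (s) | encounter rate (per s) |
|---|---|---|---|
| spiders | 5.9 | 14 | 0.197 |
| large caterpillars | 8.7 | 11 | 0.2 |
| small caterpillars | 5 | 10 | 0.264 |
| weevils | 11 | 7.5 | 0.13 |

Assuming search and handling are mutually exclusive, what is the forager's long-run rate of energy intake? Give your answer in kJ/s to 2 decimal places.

0.59 kJ/s

R = Σλ_iE_i / (1 + Σλ_ih_i)
Numerator: 0.197×5.9 + 0.2×8.7 + 0.264×5 + 0.13×11 = 5.652
Denominator: 1 + 0.197×14 + 0.2×11 + 0.264×10 + 0.13×7.5 = 9.573
R = 5.652/9.573 = 0.5904 kJ/s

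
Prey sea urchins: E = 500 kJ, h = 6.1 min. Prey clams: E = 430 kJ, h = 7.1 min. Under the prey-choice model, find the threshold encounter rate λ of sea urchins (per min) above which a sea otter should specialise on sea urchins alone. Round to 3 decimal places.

0.464 per min

Drop clams once their profitability E₂/h₂ falls below the rate achievable on sea urchins alone: E₂/h₂ = λE₁/(1 + λh₁).
Solve for λ: λE₁h₂ = E₂(1 + λh₁) → λ(E₁h₂ − E₂h₁) = E₂ → λ = E₂/(E₁h₂ − E₂h₁).
λ = 430/(500×7.1 − 430×6.1) = 430/927 = 0.4639 per min.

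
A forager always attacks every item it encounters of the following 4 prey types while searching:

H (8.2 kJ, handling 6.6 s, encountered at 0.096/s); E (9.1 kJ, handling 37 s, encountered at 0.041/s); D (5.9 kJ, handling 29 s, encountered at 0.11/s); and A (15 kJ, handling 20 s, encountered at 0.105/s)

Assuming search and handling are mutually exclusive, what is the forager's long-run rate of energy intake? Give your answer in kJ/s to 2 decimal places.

0.40 kJ/s

Energy encountered per unit search time: 0.096×8.2 + 0.041×9.1 + 0.11×5.9 + 0.105×15 = 3.384 kJ/s.
Handling time per unit search time: 0.096×6.6 + 0.041×37 + 0.11×29 + 0.105×20 = 7.441.
Rate = 3.384/(1 + 7.441) = 0.401 kJ/s.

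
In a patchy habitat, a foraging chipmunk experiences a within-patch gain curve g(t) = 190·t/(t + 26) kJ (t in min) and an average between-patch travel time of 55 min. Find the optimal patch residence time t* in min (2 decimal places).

37.82 min

Optimal t* satisfies g'(t*) = g(t*)/(T + t*).
g'(t) = 190·26/(t + 26)². Setting 190·26/(t+26)² = 190t/[(t+26)(55+t)] gives 26(55+t) = t(t+26), so t² = 26×55 = 1430.
t* = √1430 = 37.82 min.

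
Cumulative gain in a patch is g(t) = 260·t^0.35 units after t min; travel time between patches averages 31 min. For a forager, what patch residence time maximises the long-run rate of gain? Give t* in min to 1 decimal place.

Maximise g(t)/(T+t): set derivative to zero → g'(t)(T+t) = g(t).
g'(t) = 0.35·260·t^-0.65. Setting 0.35·260·t^-0.65 = 260·t^0.35/(31+t) gives 0.35(31+t) = t, so 0.65·t = 0.35×31.
t* = 0.35×31/0.65 = 16.69 min.

16.7 min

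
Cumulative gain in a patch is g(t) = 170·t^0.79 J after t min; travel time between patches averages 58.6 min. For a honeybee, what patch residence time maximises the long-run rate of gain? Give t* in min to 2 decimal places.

220.45 min

By the marginal value theorem, leave when the instantaneous gain rate g'(t) equals the habitat-wide average g(t)/(T + t).
g'(t) = 0.79·170·t^-0.21. Setting 0.79·170·t^-0.21 = 170·t^0.79/(58.6+t) gives 0.79(58.6+t) = t, so 0.21·t = 0.79×58.6.
t* = 0.79×58.6/0.21 = 220.4 min.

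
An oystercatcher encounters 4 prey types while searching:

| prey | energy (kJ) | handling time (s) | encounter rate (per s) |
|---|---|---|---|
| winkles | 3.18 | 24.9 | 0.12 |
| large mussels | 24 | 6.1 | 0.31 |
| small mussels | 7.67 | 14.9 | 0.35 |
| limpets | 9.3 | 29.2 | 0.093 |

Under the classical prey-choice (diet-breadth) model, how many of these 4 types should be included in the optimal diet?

1

Rank by E/h (kJ/s): large mussels 3.93, small mussels 0.515, limpets 0.318, winkles 0.128. Include each in turn until the next type's E/h falls below the running intake rate.
Rate on top 1: 2.574. small mussels: 0.515 < 2.574 → exclude; stop.
Optimal diet: large mussels — 1 of 4 types.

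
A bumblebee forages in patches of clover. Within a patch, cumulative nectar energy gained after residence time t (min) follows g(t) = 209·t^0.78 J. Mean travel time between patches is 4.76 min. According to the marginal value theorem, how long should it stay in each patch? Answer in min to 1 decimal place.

Maximise g(t)/(T+t): set derivative to zero → g'(t)(T+t) = g(t).
g'(t) = 0.78·209·t^-0.22. Setting 0.78·209·t^-0.22 = 209·t^0.78/(4.76+t) gives 0.78(4.76+t) = t, so 0.22·t = 0.78×4.76.
t* = 0.78×4.76/0.22 = 16.88 min.

16.9 min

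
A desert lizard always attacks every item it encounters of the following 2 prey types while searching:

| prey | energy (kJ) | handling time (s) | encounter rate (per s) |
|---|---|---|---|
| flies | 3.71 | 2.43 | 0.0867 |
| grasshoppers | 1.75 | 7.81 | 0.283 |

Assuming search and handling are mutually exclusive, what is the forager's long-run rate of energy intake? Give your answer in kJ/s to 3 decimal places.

0.239 kJ/s

R = (0.0867×3.71 + 0.283×1.75) / (1 + 0.0867×2.43 + 0.283×7.81) = 0.8169/3.421 = 0.2388 kJ/s.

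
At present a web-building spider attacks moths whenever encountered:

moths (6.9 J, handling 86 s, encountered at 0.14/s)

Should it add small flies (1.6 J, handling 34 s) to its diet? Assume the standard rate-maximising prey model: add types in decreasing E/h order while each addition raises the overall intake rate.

No

Current rate: (0.14×6.9)/(1 + 0.14×86) = 0.07408 J/s.
small flies: E/h = 1.6/34 = 0.04706 J/s.
Since 0.04706 < R, time spent handling small flies is better spent searching.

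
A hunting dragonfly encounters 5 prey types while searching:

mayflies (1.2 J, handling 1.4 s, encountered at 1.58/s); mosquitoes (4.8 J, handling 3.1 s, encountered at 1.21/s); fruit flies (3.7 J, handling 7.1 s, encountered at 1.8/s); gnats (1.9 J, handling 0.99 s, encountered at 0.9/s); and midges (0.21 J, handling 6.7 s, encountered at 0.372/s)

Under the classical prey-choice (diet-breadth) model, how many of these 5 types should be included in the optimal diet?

Profitabilities (E/h, J/s): gnats 1.92, mosquitoes 1.55, mayflies 0.857, fruit flies 0.521, midges 0.0313. Add prey in this order while the next type's profitability exceeds the intake rate on those already taken.
Rate on top 1: 0.9043. mosquitoes: 1.55 > 0.9043 → include.
Rate on top 2: 1.333. mayflies: 0.857 < 1.333 → exclude; stop.
Optimal diet: gnats, mosquitoes — 2 of 5 types.

2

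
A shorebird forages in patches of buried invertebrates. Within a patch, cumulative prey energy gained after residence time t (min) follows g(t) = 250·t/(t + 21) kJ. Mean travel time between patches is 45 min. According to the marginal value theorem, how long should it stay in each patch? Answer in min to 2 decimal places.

30.74 min

Maximise g(t)/(T+t): set derivative to zero → g'(t)(T+t) = g(t).
g'(t) = 250·21/(t + 21)². Setting 250·21/(t+21)² = 250t/[(t+21)(45+t)] gives 21(45+t) = t(t+21), so t² = 21×45 = 945.
t* = √945 = 30.74 min.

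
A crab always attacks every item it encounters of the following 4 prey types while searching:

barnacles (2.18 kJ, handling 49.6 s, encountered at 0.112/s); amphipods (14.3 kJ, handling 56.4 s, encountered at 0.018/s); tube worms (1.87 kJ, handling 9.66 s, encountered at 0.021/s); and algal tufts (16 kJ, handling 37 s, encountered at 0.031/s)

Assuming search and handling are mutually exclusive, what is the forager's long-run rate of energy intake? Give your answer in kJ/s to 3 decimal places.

R = Σλ_iE_i / (1 + Σλ_ih_i)
Numerator: 0.112×2.18 + 0.018×14.3 + 0.021×1.87 + 0.031×16 = 1.037
Denominator: 1 + 0.112×49.6 + 0.018×56.4 + 0.021×9.66 + 0.031×37 = 8.92
R = 1.037/8.92 = 0.1162 kJ/s

0.116 kJ/s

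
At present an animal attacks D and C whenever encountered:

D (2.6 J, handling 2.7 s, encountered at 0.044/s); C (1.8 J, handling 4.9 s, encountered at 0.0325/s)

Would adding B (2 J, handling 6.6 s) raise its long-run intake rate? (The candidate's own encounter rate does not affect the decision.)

Yes

Current rate: (0.044×2.6 + 0.0325×1.8)/(1 + 0.044×2.7 + 0.0325×4.9) = 0.1353 J/s.
Profitability of B: 2/6.6 = 0.303 J/s.
0.303 > 0.1353, so adding B raises the average — include it.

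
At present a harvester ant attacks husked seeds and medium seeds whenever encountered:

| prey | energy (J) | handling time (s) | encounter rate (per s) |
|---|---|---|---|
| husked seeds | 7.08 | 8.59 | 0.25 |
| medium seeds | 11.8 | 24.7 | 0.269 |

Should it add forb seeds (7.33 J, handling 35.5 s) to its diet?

Intake rate on the current diet: R = (0.25×7.08 + 0.269×11.8) / (1 + 0.25×8.59 + 0.269×24.7) = 4.944/9.792 = 0.5049 J/s.
forb seeds: E/h = 7.33/35.5 = 0.2065 J/s.
Since 0.2065 < R, time spent handling forb seeds is better spent searching.

No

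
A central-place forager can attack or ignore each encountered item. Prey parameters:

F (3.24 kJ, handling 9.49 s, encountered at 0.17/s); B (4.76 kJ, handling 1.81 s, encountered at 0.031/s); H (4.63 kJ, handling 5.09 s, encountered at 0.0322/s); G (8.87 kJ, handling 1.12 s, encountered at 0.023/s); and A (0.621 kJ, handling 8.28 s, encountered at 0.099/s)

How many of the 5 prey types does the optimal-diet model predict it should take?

3

Profitabilities (E/h, kJ/s): G 7.92, B 2.63, H 0.91, F 0.341, A 0.075. Add prey in this order while the next type's profitability exceeds the intake rate on those already taken.
Rate on top 1: 0.1989. B: 2.63 > 0.1989 → include.
Rate on top 2: 0.325. H: 0.91 > 0.325 → include.
Rate on top 3: 0.4019. F: 0.341 < 0.4019 → exclude; stop.
Optimal diet: G, B, H — 3 of 5 types.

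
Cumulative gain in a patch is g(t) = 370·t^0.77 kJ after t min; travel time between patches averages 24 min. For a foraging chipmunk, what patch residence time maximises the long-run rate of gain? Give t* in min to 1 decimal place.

Optimal t* satisfies g'(t*) = g(t*)/(T + t*).
g'(t) = 0.77·370·t^-0.23. Setting 0.77·370·t^-0.23 = 370·t^0.77/(24+t) gives 0.77(24+t) = t, so 0.23·t = 0.77×24.
t* = 0.77×24/0.23 = 80.35 min.

80.3 min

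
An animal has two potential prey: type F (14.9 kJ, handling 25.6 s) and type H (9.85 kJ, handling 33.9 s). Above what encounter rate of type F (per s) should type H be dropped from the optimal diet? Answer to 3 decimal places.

Drop type H once their profitability E₂/h₂ falls below the rate achievable on type F alone: E₂/h₂ = λE₁/(1 + λh₁).
Solve for λ: λE₁h₂ = E₂(1 + λh₁) → λ(E₁h₂ − E₂h₁) = E₂ → λ = E₂/(E₁h₂ − E₂h₁).
λ = 9.85/(14.9×33.9 − 9.85×25.6) = 9.85/253 = 0.03894 per s.

0.039 per s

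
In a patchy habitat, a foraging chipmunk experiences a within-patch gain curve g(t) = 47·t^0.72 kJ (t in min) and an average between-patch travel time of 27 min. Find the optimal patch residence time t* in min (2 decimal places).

69.43 min

Maximise g(t)/(T+t): set derivative to zero → g'(t)(T+t) = g(t).
g'(t) = 0.72·47·t^-0.28. Setting 0.72·47·t^-0.28 = 47·t^0.72/(27+t) gives 0.72(27+t) = t, so 0.28·t = 0.72×27.
t* = 0.72×27/0.28 = 69.43 min.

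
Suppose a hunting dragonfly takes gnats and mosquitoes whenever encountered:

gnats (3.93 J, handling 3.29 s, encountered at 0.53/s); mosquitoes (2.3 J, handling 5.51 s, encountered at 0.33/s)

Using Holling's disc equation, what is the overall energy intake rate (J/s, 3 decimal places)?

R = Σλ_iE_i / (1 + Σλ_ih_i)
Numerator: 0.53×3.93 + 0.33×2.3 = 2.842
Denominator: 1 + 0.53×3.29 + 0.33×5.51 = 4.562
R = 2.842/4.562 = 0.623 J/s

0.623 J/s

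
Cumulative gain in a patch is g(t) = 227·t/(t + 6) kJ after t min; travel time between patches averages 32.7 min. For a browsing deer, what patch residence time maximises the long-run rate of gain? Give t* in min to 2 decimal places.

14.01 min

Optimal t* satisfies g'(t*) = g(t*)/(T + t*).
g'(t) = 227·6/(t + 6)². Setting 227·6/(t+6)² = 227t/[(t+6)(32.7+t)] gives 6(32.7+t) = t(t+6), so t² = 6×32.7 = 196.2.
t* = √196.2 = 14.01 min.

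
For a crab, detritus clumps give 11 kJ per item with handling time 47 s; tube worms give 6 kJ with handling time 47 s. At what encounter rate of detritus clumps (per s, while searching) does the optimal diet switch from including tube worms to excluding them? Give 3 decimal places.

The zero-one rule: include tube worms iff E₂/h₂ > λE₁/(1+λh₁). Equality gives the switch point.
λE₁h₂ = E₂ + λE₂h₁ ⇒ λ = E₂/(E₁h₂ − E₂h₁) = 6/(517 − 282) = 0.02553 per s.

0.026 per s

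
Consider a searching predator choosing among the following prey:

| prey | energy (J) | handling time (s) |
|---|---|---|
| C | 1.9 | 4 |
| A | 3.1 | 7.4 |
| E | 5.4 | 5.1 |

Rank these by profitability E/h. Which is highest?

E

In descending order of E/h:
E: 5.4/5.1 = 1.06 J/s
C: 1.9/4 = 0.475 J/s
A: 3.1/7.4 = 0.419 J/s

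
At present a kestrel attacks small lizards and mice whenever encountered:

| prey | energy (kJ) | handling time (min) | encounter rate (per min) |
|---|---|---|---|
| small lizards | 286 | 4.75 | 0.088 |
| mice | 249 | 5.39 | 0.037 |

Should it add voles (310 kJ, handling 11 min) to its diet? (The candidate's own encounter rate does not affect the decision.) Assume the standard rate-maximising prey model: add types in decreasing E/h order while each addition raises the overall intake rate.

On small lizards and mice alone, R = ΣλE/(1+Σλh) = 34.38/1.617 = 21.26 kJ/min.
voles: E/h = 310/11 = 28.18 kJ/min.
Since 28.18 > R, including voles increases the long-run rate.

Yes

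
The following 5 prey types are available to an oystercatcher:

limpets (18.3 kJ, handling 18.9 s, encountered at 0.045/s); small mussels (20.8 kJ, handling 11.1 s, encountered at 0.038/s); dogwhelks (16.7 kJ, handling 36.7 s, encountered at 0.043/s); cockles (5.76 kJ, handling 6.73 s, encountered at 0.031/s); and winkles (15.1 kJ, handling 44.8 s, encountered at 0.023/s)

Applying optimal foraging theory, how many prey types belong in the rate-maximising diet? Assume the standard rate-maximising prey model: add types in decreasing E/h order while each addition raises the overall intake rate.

Profitabilities (E/h, kJ/s): small mussels 1.87, limpets 0.968, cockles 0.856, dogwhelks 0.455, winkles 0.337. Add prey in this order while the next type's profitability exceeds the intake rate on those already taken.
Rate on top 1: 0.5559. limpets: 0.968 > 0.5559 → include.
Rate on top 2: 0.7102. cockles: 0.856 > 0.7102 → include.
Rate on top 3: 0.7225. dogwhelks: 0.455 < 0.7225 → exclude; stop.
Optimal diet: small mussels, limpets, cockles — 3 of 5 types.

3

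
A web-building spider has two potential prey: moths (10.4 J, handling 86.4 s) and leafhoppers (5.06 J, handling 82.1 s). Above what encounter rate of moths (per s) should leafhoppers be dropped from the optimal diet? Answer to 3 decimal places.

At the threshold, the rate on moths alone equals the profitability of leafhoppers: λ·10.4/(1 + λ·86.4) = 5.06/82.1 = 0.06163.
Rearranging, λ(10.4 − 0.06163×86.4) = 0.06163, so λ = 0.06163/5.075 = 0.01214 per s.

0.012 per s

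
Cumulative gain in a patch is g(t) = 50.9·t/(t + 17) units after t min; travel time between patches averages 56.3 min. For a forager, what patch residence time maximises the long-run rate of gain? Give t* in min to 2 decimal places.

30.94 min

Optimal t* satisfies g'(t*) = g(t*)/(T + t*).
g'(t) = 50.9·17/(t + 17)². Setting 50.9·17/(t+17)² = 50.9t/[(t+17)(56.3+t)] gives 17(56.3+t) = t(t+17), so t² = 17×56.3 = 957.1.
t* = √957.1 = 30.94 min.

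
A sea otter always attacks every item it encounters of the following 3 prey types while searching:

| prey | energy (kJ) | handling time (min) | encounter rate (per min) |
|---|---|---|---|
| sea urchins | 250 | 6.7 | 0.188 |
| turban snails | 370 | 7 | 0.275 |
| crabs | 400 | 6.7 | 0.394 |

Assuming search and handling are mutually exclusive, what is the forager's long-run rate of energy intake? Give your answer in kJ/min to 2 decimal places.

44.89 kJ/min

Energy encountered per unit search time: 0.188×250 + 0.275×370 + 0.394×400 = 306.4 kJ/min.
Handling time per unit search time: 0.188×6.7 + 0.275×7 + 0.394×6.7 = 5.824.
Rate = 306.4/(1 + 5.824) = 44.89 kJ/min.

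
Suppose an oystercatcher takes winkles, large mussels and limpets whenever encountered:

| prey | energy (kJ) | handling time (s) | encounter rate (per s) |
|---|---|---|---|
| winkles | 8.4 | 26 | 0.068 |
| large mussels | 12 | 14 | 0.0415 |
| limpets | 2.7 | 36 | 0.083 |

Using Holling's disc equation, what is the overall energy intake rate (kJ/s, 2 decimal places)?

0.20 kJ/s

Energy encountered per unit search time: 0.068×8.4 + 0.0415×12 + 0.083×2.7 = 1.293 kJ/s.
Handling time per unit search time: 0.068×26 + 0.0415×14 + 0.083×36 = 5.337.
Rate = 1.293/(1 + 5.337) = 0.2041 kJ/s.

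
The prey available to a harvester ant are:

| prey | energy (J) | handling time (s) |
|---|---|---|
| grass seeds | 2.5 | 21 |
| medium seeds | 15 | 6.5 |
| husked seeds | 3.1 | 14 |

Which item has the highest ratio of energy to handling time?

In descending order of E/h:
medium seeds: 15/6.5 = 2.31 J/s
husked seeds: 3.1/14 = 0.221 J/s
grass seeds: 2.5/21 = 0.119 J/s

medium seeds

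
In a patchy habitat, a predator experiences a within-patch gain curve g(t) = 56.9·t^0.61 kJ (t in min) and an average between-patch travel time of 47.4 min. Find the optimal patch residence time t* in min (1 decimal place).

74.1 min

Maximise g(t)/(T+t): set derivative to zero → g'(t)(T+t) = g(t).
g'(t) = 0.61·56.9·t^-0.39. Setting 0.61·56.9·t^-0.39 = 56.9·t^0.61/(47.4+t) gives 0.61(47.4+t) = t, so 0.39·t = 0.61×47.4.
t* = 0.61×47.4/0.39 = 74.14 min.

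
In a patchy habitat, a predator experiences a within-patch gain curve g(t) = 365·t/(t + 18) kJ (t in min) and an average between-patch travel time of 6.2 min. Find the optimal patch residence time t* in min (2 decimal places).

Optimal t* satisfies g'(t*) = g(t*)/(T + t*).
g'(t) = 365·18/(t + 18)². Setting 365·18/(t+18)² = 365t/[(t+18)(6.2+t)] gives 18(6.2+t) = t(t+18), so t² = 18×6.2 = 111.6.
t* = √111.6 = 10.56 min.

10.56 min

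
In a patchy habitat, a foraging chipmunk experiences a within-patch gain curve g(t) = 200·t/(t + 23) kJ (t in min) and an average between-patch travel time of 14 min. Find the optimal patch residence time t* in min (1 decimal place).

17.9 min

Maximise g(t)/(T+t): set derivative to zero → g'(t)(T+t) = g(t).
g'(t) = 200·23/(t + 23)². Setting 200·23/(t+23)² = 200t/[(t+23)(14+t)] gives 23(14+t) = t(t+23), so t² = 23×14 = 322.
t* = √322 = 17.94 min.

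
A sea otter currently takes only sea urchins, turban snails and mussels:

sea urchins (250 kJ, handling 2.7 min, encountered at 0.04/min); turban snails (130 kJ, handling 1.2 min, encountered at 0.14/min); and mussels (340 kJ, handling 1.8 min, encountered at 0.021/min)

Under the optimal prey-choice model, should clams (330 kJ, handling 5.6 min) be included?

On sea urchins, turban snails and mussels alone, R = ΣλE/(1+Σλh) = 35.34/1.314 = 26.9 kJ/min.
clams: E/h = 330/5.6 = 58.93 kJ/min.
Since 58.93 > R, including clams increases the long-run rate.

Yes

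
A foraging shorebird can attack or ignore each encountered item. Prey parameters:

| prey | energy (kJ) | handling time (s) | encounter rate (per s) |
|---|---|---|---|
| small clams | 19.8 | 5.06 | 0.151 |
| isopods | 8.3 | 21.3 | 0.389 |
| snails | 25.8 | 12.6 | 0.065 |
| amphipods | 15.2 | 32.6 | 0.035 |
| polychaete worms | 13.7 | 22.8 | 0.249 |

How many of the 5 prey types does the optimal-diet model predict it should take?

2

E/h in descending order: small clams 3.91, snails 2.05, polychaete worms 0.601, amphipods 0.466, isopods 0.39 kJ/s. The optimal diet is the largest prefix of this list for which every included type satisfies E_i/h_i > R on the types above it.
Rate on top 1: 1.695. snails: 2.05 > 1.695 → include.
Rate on top 2: 1.807. polychaete worms: 0.601 < 1.807 → exclude; stop.
Optimal diet: small clams, snails — 2 of 5 types.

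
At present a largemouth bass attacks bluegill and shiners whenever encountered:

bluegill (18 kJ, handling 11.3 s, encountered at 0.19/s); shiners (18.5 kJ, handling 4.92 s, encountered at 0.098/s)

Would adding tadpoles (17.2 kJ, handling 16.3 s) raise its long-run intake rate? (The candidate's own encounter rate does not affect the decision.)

No

Intake rate on the current diet: R = (0.19×18 + 0.098×18.5) / (1 + 0.19×11.3 + 0.098×4.92) = 5.233/3.629 = 1.442 kJ/s.
tadpoles: E/h = 17.2/16.3 = 1.055 kJ/s.
Since 1.055 < R, time spent handling tadpoles is better spent searching.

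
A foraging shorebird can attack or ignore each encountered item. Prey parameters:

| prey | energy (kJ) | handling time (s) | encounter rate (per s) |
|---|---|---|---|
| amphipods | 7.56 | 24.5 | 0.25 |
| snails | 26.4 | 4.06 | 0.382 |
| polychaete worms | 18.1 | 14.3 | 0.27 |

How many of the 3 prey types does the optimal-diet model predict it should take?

Rank by E/h (kJ/s): snails 6.5, polychaete worms 1.27, amphipods 0.309. Include each in turn until the next type's E/h falls below the running intake rate.
Rate on top 1: 3.953. polychaete worms: 1.27 < 3.953 → exclude; stop.
Optimal diet: snails — 1 of 3 types.

1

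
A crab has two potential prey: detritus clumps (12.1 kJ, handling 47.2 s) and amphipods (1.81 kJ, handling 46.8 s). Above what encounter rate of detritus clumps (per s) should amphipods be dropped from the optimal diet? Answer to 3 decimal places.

At the threshold, the rate on detritus clumps alone equals the profitability of amphipods: λ·12.1/(1 + λ·47.2) = 1.81/46.8 = 0.03868.
Rearranging, λ(12.1 − 0.03868×47.2) = 0.03868, so λ = 0.03868/10.27 = 0.003764 per s.

0.004 per s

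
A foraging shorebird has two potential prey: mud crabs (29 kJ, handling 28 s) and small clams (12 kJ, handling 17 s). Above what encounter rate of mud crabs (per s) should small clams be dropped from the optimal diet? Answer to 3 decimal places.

0.076 per s

Drop small clams once their profitability E₂/h₂ falls below the rate achievable on mud crabs alone: E₂/h₂ = λE₁/(1 + λh₁).
Solve for λ: λE₁h₂ = E₂(1 + λh₁) → λ(E₁h₂ − E₂h₁) = E₂ → λ = E₂/(E₁h₂ − E₂h₁).
λ = 12/(29×17 − 12×28) = 12/157 = 0.07643 per s.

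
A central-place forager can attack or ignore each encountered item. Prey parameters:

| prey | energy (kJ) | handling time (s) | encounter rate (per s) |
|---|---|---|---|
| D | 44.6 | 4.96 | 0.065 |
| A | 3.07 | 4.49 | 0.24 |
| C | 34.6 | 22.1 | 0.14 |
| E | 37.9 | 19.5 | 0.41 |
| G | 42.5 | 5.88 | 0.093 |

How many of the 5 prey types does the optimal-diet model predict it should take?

2

Profitabilities (E/h, kJ/s): D 8.99, G 7.23, E 1.94, C 1.57, A 0.684. Add prey in this order while the next type's profitability exceeds the intake rate on those already taken.
Rate on top 1: 2.192. G: 7.23 > 2.192 → include.
Rate on top 2: 3.665. E: 1.94 < 3.665 → exclude; stop.
Optimal diet: D, G — 2 of 5 types.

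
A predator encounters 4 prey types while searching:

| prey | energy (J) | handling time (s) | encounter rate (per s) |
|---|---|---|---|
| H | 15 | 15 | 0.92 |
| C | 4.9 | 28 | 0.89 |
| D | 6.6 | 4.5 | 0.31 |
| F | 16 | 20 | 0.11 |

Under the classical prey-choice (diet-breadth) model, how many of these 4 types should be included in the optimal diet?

2

Rank by E/h (J/s): D 1.47, H 1, F 0.8, C 0.175. Include each in turn until the next type's E/h falls below the running intake rate.
Rate on top 1: 0.8543. H: 1 > 0.8543 → include.
Rate on top 2: 0.9785. F: 0.8 < 0.9785 → exclude; stop.
Optimal diet: D, H — 2 of 4 types.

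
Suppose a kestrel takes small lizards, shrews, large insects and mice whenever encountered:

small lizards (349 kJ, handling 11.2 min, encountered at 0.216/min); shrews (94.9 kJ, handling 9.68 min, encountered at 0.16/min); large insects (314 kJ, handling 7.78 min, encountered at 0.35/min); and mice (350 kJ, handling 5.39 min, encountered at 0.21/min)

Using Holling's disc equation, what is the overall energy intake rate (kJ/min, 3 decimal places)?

31.052 kJ/min

Energy encountered per unit search time: 0.216×349 + 0.16×94.9 + 0.35×314 + 0.21×350 = 274 kJ/min.
Handling time per unit search time: 0.216×11.2 + 0.16×9.68 + 0.35×7.78 + 0.21×5.39 = 7.823.
Rate = 274/(1 + 7.823) = 31.05 kJ/min.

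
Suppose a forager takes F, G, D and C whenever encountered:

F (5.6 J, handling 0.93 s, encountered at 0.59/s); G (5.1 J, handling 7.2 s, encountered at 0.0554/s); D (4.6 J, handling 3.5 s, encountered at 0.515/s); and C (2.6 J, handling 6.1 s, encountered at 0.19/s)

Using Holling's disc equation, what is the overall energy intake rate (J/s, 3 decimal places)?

1.314 J/s

Energy encountered per unit search time: 0.59×5.6 + 0.0554×5.1 + 0.515×4.6 + 0.19×2.6 = 6.45 J/s.
Handling time per unit search time: 0.59×0.93 + 0.0554×7.2 + 0.515×3.5 + 0.19×6.1 = 3.909.
Rate = 6.45/(1 + 3.909) = 1.314 J/s.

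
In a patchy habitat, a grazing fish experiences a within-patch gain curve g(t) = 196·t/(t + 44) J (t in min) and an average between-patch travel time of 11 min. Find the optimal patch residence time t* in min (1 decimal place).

Optimal t* satisfies g'(t*) = g(t*)/(T + t*).
g'(t) = 196·44/(t + 44)². Setting 196·44/(t+44)² = 196t/[(t+44)(11+t)] gives 44(11+t) = t(t+44), so t² = 44×11 = 484.
t* = √484 = 22 min.

22.0 min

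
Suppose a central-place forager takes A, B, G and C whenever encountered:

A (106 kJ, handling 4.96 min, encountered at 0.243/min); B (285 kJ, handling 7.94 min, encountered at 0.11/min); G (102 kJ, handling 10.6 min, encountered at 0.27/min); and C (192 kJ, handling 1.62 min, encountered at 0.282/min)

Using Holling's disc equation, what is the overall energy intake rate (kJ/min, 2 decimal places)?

Energy encountered per unit search time: 0.243×106 + 0.11×285 + 0.27×102 + 0.282×192 = 138.8 kJ/min.
Handling time per unit search time: 0.243×4.96 + 0.11×7.94 + 0.27×10.6 + 0.282×1.62 = 5.398.
Rate = 138.8/(1 + 5.398) = 21.69 kJ/min.

21.69 kJ/min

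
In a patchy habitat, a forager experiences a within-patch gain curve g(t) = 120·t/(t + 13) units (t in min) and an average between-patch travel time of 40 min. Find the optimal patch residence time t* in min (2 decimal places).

Optimal t* satisfies g'(t*) = g(t*)/(T + t*).
g'(t) = 120·13/(t + 13)². Setting 120·13/(t+13)² = 120t/[(t+13)(40+t)] gives 13(40+t) = t(t+13), so t² = 13×40 = 520.
t* = √520 = 22.8 min.

22.80 min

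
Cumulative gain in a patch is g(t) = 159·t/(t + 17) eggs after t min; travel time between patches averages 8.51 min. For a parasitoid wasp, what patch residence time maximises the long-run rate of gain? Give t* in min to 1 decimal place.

12.0 min

Optimal t* satisfies g'(t*) = g(t*)/(T + t*).
g'(t) = 159·17/(t + 17)². Setting 159·17/(t+17)² = 159t/[(t+17)(8.51+t)] gives 17(8.51+t) = t(t+17), so t² = 17×8.51 = 144.7.
t* = √144.7 = 12.03 min.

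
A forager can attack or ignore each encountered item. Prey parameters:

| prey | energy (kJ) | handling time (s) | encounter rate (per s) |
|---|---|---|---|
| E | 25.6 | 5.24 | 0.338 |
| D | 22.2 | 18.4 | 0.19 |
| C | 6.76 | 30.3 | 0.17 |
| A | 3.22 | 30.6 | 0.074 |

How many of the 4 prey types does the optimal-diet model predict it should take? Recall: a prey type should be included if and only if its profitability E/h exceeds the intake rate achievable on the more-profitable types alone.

Rank by E/h (kJ/s): E 4.89, D 1.21, C 0.223, A 0.105. Include each in turn until the next type's E/h falls below the running intake rate.
Rate on top 1: 3.122. D: 1.21 < 3.122 → exclude; stop.
Optimal diet: E — 1 of 4 types.

1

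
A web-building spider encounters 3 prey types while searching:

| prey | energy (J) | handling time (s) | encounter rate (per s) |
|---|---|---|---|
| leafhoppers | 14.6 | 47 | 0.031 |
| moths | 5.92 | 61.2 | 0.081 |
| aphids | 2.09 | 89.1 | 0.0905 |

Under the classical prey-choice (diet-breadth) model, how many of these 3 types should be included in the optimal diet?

Profitabilities (E/h, J/s): leafhoppers 0.311, moths 0.0967, aphids 0.0235. Add prey in this order while the next type's profitability exceeds the intake rate on those already taken.
Rate on top 1: 0.1842. moths: 0.0967 < 0.1842 → exclude; stop.
Optimal diet: leafhoppers — 1 of 3 types.

1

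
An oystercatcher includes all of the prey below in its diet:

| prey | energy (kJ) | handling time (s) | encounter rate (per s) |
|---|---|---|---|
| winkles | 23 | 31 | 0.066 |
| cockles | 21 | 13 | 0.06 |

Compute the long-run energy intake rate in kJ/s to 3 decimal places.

R = Σλ_iE_i / (1 + Σλ_ih_i)
Numerator: 0.066×23 + 0.06×21 = 2.778
Denominator: 1 + 0.066×31 + 0.06×13 = 3.826
R = 2.778/3.826 = 0.7261 kJ/s

0.726 kJ/s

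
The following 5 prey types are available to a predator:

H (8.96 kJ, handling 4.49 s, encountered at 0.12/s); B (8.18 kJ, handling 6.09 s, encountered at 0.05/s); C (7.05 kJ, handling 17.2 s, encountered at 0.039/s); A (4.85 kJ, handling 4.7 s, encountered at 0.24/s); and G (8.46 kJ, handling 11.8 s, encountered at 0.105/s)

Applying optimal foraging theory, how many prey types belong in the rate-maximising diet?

3

Rank by E/h (kJ/s): H 2, B 1.34, A 1.03, G 0.717, C 0.41. Include each in turn until the next type's E/h falls below the running intake rate.
Rate on top 1: 0.6987. B: 1.34 > 0.6987 → include.
Rate on top 2: 0.8052. A: 1.03 > 0.8052 → include.
Rate on top 3: 0.8913. G: 0.717 < 0.8913 → exclude; stop.
Optimal diet: H, B, A — 3 of 5 types.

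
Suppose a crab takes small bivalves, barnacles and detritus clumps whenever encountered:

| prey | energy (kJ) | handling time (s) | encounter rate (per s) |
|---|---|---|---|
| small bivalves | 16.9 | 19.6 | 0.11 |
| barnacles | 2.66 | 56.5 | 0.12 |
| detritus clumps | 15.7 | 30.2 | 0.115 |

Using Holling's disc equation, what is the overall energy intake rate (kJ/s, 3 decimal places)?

0.297 kJ/s

R = Σλ_iE_i / (1 + Σλ_ih_i)
Numerator: 0.11×16.9 + 0.12×2.66 + 0.115×15.7 = 3.984
Denominator: 1 + 0.11×19.6 + 0.12×56.5 + 0.115×30.2 = 13.41
R = 3.984/13.41 = 0.2971 kJ/s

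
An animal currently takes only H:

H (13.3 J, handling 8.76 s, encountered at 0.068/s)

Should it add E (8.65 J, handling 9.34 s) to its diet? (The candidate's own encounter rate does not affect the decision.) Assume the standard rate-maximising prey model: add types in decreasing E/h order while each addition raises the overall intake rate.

Current rate: (0.068×13.3)/(1 + 0.068×8.76) = 0.5668 J/s.
Profitability of E: 8.65/9.34 = 0.9261 J/s.
Since 0.9261 > R, including E increases the long-run rate.

Yes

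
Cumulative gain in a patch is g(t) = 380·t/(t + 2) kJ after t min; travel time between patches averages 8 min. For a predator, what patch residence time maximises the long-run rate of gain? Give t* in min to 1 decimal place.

Optimal t* satisfies g'(t*) = g(t*)/(T + t*).
g'(t) = 380·2/(t + 2)². Setting 380·2/(t+2)² = 380t/[(t+2)(8+t)] gives 2(8+t) = t(t+2), so t² = 2×8 = 16.
t* = √16 = 4 min.

4.0 min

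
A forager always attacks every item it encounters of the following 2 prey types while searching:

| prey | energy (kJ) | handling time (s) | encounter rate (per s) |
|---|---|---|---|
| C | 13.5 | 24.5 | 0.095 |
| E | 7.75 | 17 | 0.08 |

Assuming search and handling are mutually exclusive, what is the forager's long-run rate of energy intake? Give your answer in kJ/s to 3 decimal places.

0.406 kJ/s

R = (0.095×13.5 + 0.08×7.75) / (1 + 0.095×24.5 + 0.08×17) = 1.902/4.688 = 0.4059 kJ/s.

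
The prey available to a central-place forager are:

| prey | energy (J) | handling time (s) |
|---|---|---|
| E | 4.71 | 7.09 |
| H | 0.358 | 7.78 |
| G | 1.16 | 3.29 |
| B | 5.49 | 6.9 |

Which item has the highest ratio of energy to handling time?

In descending order of E/h:
B: 5.49/6.9 = 0.796 J/s
E: 4.71/7.09 = 0.664 J/s
G: 1.16/3.29 = 0.353 J/s
H: 0.358/7.78 = 0.046 J/s

B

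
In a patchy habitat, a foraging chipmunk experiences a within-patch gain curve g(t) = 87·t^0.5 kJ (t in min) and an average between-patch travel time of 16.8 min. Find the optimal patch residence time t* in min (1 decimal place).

By the marginal value theorem, leave when the instantaneous gain rate g'(t) equals the habitat-wide average g(t)/(T + t).
g'(t) = 0.5·87·t^-0.5. Setting 0.5·87·t^-0.5 = 87·t^0.5/(16.8+t) gives 0.5(16.8+t) = t, so 0.50·t = 0.5×16.8.
t* = 0.5×16.8/0.50 = 16.8 min.

16.8 min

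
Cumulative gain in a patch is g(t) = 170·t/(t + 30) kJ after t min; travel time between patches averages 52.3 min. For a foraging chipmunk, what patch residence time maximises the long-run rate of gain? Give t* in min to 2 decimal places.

Optimal t* satisfies g'(t*) = g(t*)/(T + t*).
g'(t) = 170·30/(t + 30)². Setting 170·30/(t+30)² = 170t/[(t+30)(52.3+t)] gives 30(52.3+t) = t(t+30), so t² = 30×52.3 = 1569.
t* = √1569 = 39.61 min.

39.61 min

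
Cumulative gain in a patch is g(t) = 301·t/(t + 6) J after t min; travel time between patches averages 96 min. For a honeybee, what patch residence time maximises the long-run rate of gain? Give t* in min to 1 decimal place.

Optimal t* satisfies g'(t*) = g(t*)/(T + t*).
g'(t) = 301·6/(t + 6)². Setting 301·6/(t+6)² = 301t/[(t+6)(96+t)] gives 6(96+t) = t(t+6), so t² = 6×96 = 576.
t* = √576 = 24 min.

24.0 min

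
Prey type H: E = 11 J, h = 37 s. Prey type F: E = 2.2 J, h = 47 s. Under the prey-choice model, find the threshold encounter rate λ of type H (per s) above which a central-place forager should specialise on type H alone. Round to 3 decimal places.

0.005 per s

At the threshold, the rate on type H alone equals the profitability of type F: λ·11/(1 + λ·37) = 2.2/47 = 0.04681.
Rearranging, λ(11 − 0.04681×37) = 0.04681, so λ = 0.04681/9.268 = 0.005051 per s.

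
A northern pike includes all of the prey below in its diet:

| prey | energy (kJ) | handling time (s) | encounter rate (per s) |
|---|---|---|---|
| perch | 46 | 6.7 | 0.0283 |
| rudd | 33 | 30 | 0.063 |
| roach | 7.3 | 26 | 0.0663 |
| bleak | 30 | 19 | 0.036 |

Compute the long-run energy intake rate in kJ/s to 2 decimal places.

0.90 kJ/s

R = Σλ_iE_i / (1 + Σλ_ih_i)
Numerator: 0.0283×46 + 0.063×33 + 0.0663×7.3 + 0.036×30 = 4.945
Denominator: 1 + 0.0283×6.7 + 0.063×30 + 0.0663×26 + 0.036×19 = 5.487
R = 4.945/5.487 = 0.9011 kJ/s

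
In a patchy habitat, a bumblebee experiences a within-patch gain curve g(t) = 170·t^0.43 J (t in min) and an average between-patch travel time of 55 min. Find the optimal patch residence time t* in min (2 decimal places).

Optimal t* satisfies g'(t*) = g(t*)/(T + t*).
g'(t) = 0.43·170·t^-0.57. Setting 0.43·170·t^-0.57 = 170·t^0.43/(55+t) gives 0.43(55+t) = t, so 0.57·t = 0.43×55.
t* = 0.43×55/0.57 = 41.49 min.

41.49 min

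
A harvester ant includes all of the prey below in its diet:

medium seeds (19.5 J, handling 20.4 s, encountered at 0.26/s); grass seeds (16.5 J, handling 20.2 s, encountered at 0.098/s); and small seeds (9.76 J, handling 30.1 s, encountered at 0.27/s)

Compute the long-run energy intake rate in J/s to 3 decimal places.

0.568 J/s

R = (0.26×19.5 + 0.098×16.5 + 0.27×9.76) / (1 + 0.26×20.4 + 0.098×20.2 + 0.27×30.1) = 9.322/16.41 = 0.5681 J/s.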